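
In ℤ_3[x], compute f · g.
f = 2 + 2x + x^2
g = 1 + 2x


Expand and collect like terms; reduce coefficients mod 3:
x^0: 2·1 = 2 ≡ 2 (mod 3)
x^1: 2·2 + 2·1 = 6 ≡ 0 (mod 3)
x^2: 2·2 + 1·1 = 5 ≡ 2 (mod 3)
x^3: 1·2 = 2 ≡ 2 (mod 3)
Result: 2 + 2x^2 + 2x^3

f · g = 2 + 2x^2 + 2x^3


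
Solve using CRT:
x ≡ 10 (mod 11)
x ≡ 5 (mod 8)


m₁ = 11, m₂ = 8, gcd = 1, so CRT applies. M = m₁·m₂ = 88
Let M₁ = M/m₁ = 8, M₂ = M/m₂ = 11
Find y₁ ≡ M₁⁻¹ (mod m₁): 8⁻¹ ≡ 7 (mod 11)
Find y₂ ≡ M₂⁻¹ (mod m₂): 11⁻¹ ≡ 3 (mod 8)
x = a₁·M₁·y₁ + a₂·M₂·y₂ = 10·8·7 + 5·11·3 = 725
Reduce mod 88: x ≡ 21
Check: 21 mod 11 = 10 ✓, 21 mod 8 = 5 ✓

x ≡ 21 (mod 88)


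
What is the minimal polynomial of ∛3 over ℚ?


∛3 satisfies x³ - 3 = 0, irreducible over ℚ (no rational root; 3 is not a perfect cube)

Minimal polynomial: x³ - 3


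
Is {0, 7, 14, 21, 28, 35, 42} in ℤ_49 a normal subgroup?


H = {0, 7, 14, 21, 28, 35, 42} in ℤ_49
ℤ_49 is abelian; every subgroup of an abelian group is normal

Yes, normal subgroup


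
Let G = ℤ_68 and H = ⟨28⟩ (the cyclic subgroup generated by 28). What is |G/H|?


|⟨28⟩| = n / gcd(28, 68) = 68 / 4 = 17
H is normal (ℤ_68 is abelian).
|G/H| = |G| / |H| = 68 / 17 = 4

|G/H| = 4


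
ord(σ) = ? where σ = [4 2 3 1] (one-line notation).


Cycle decomposition: (1 4)
Cycle lengths: 2
Order = lcm(2) = 2

ord(σ) = 2


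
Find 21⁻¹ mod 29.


Use the extended Euclidean algorithm to write 1 = 21·s + 29·t; then s mod 29 is the inverse.
Euclidean algorithm:
  21 = 0·29 + 21
  29 = 1·21 + 8
  21 = 2·8 + 5
  8 = 1·5 + 3
  5 = 1·3 + 2
  3 = 1·2 + 1
  2 = 2·1 + 0
gcd(21,29) = 1
Back-substitution gives: 21·(-11) + 29·(8) = 1
So 21⁻¹ ≡ -11 ≡ 18 (mod 29)
Check: 21 × 18 = 378 ≡ 1 (mod 29) ✓

21⁻¹ ≡ 18 (mod 29)


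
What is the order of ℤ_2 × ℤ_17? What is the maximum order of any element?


|ℤ_2 × ℤ_17| = 2 × 17 = 34
Max element order = lcm(2,17) = 34
Cyclic? Yes (gcd=1)

|ℤ_2×ℤ_17| = 34, max element order = 34


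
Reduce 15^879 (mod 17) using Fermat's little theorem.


Fermat's little theorem: if p is prime and gcd(a,p)=1, then a^(p-1) ≡ 1 (mod p)
p = 17 is prime, gcd(15,17) = 1
Reduce exponent: 879 mod 16 = 15
So 15^879 ≡ 15^15 (mod 17)
15^15 mod 17 = 8

15^879 ≡ 8 (mod 17)


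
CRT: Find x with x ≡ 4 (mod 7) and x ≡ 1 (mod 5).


m₁ = 7, m₂ = 5, gcd = 1, so CRT applies. M = m₁·m₂ = 35
Let M₁ = M/m₁ = 5, M₂ = M/m₂ = 7
Find y₁ ≡ M₁⁻¹ (mod m₁): 5⁻¹ ≡ 3 (mod 7)
Find y₂ ≡ M₂⁻¹ (mod m₂): 7⁻¹ ≡ 3 (mod 5)
x = a₁·M₁·y₁ + a₂·M₂·y₂ = 4·5·3 + 1·7·3 = 81
Reduce mod 35: x ≡ 11
Check: 11 mod 7 = 4 ✓, 11 mod 5 = 1 ✓

x ≡ 11 (mod 35)


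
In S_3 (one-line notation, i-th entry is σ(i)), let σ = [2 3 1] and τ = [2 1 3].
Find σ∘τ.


σ∘τ: apply τ first, then σ
1 →τ 2 →σ 3
2 →τ 1 →σ 2
3 →τ 3 →σ 1

σ∘τ = [3 2 1]


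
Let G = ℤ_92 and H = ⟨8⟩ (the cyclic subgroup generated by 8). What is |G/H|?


|⟨8⟩| = n / gcd(8, 92) = 92 / 4 = 23
H is normal (ℤ_92 is abelian).
|G/H| = |G| / |H| = 92 / 23 = 4

|G/H| = 4


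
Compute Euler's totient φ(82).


Factor n: 82 = 2 × 41
φ(n) = n · ∏(1 - 1/p) over distinct primes p | n
φ(82) = 82 · (1 - 1/2) · (1 - 1/41) = 40

φ(82) = 40


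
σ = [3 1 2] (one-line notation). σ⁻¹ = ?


To find σ⁻¹, swap domain and range:
σ(1) = 3 → σ⁻¹(3) = 1
σ(2) = 1 → σ⁻¹(1) = 2
σ(3) = 2 → σ⁻¹(2) = 3

σ⁻¹ = [2 3 1]


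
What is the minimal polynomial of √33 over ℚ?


√33 satisfies x² - 33 = 0, irreducible over ℚ since 33 is squarefree

Minimal polynomial: x² - 33


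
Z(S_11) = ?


Z(G) = {g ∈ G | gx = xg for all x ∈ G}
S_n is non-abelian for n ≥ 3; Z(S_11) is trivial

Z(S_11) = {e}


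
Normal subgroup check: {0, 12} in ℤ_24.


H = {0, 12} in ℤ_24
ℤ_24 is abelian; every subgroup of an abelian group is normal

Yes, normal subgroup


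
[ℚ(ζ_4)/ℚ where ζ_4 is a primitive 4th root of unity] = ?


[ℚ(ζ_n):ℚ] = deg Φ_n(x) = φ(n). Here φ(4) = 2

[ℚ(ζ_4)/ℚ where ζ_4 is a primitive 4th root of unity] = 2


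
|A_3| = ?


|A_n| = n!/2 (even permutations)
|A_3| = 3!/2 = 6/2 = 3

|A_3| = 3


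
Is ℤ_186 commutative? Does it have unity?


ℤ_186 is a commutative ring with unity 1; 186 = 2×93 is composite, so 2·93 ≡ 0 gives zero divisors (not an integral domain)
Commutative: Yes
Integral domain: No
Has unity: Yes

ℤ_186: Commutative=Yes, Unity=Yes


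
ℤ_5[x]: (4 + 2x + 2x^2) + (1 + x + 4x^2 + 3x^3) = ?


Add coefficients mod 5:
x^0: 4 + 1 = 0 (mod 5)
x^1: 2 + 1 = 3 (mod 5)
x^2: 2 + 4 = 1 (mod 5)
x^3: 0 + 3 = 3 (mod 5)
Result: 3x + x^2 + 3x^3

f + g = 3x + x^2 + 3x^3


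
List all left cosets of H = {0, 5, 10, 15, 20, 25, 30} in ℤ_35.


H = {0, 5, 10, 15, 20, 25, 30}, |H| = 7
Number of cosets = |G|/|H| = 35/7 = 5
0 + H = {0, 5, 10, 15, 20, 25, 30}
1 + H = {1, 6, 11, 16, 21, 26, 31}
2 + H = {2, 7, 12, 17, 22, 27, 32}
3 + H = {3, 8, 13, 18, 23, 28, 33}
4 + H = {4, 9, 14, 19, 24, 29, 34}

Cosets: 0+H={0,5,10,15,20,25,30}; 1+H={1,6,11,16,21,26,31}; 2+H={2,7,12,17,22,27,32}; 3+H={3,8,13,18,23,28,33}; 4+H={4,9,14,19,24,29,34}


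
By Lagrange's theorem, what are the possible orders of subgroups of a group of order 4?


Lagrange's theorem: |H| divides |G|
|G| = 4
Divisors of 4: 1, 2, 4

Possible subgroup orders: {1, 2, 4}


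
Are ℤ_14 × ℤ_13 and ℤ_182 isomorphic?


Comparing ℤ_14 × ℤ_13 and ℤ_182:
gcd(14,13) = 1, so ℤ_14 × ℤ_13 ≅ ℤ_182 (CRT)

Yes, ℤ_14 × ℤ_13 ≅ ℤ_182


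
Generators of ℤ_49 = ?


g generates ℤ_n iff gcd(g,n) = 1
Prime factors of 49: 7
Generators are g ∈ {1,...,48} not divisible by any of these primes.
Generators: {1, 2, 3, 4, 5, 6, 8, 9, 10, 11, 12, 13, 15, 16, 17, 18, 19, 20, 22, 23, 24, 25, 26, 27, 29, 30, 31, 32, 33, 34, 36, 37, 38, 39, 40, 41, 43, 44, 45, 46, 47, 48}
Number of generators = φ(49) = 42

Generators of ℤ_49 = {1, 2, 3, 4, 5, 6, 8, 9, 10, 11, 12, 13, 15, 16, 17, 18, 19, 20, 22, 23, 24, 25, 26, 27, 29, 30, 31, 32, 33, 34, 36, 37, 38, 39, 40, 41, 43, 44, 45, 46, 47, 48}


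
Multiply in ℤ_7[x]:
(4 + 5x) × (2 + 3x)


Expand and collect like terms; reduce coefficients mod 7:
x^0: 4·2 = 8 ≡ 1 (mod 7)
x^1: 4·3 + 5·2 = 22 ≡ 1 (mod 7)
x^2: 5·3 = 15 ≡ 1 (mod 7)
Result: 1 + x + x^2

f · g = 1 + x + x^2


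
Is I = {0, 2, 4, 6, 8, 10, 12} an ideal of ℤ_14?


Check ideal conditions for I = {0, 2, 4, 6, 8, 10, 12} in ℤ_14:
(1) I is an additive subgroup? Yes
(2) For r ∈ ℤ_14 and a ∈ I: r·a ∈ I? Yes

Yes, I is an ideal of ℤ_14


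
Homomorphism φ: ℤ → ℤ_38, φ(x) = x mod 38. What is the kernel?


Kernel = preimage of identity
ker(φ) = {x ∈ ℤ : x ≡ 0 (mod 38)} = 38ℤ = {0, ±38, ±76, ...}

ker(φ) = 38ℤ


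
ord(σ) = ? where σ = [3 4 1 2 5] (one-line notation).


Cycle decomposition: (1 3) (2 4)
Cycle lengths: 2, 2
Order = lcm(2, 2) = 2

ord(σ) = 2


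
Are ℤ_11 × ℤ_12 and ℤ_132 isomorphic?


Comparing ℤ_11 × ℤ_12 and ℤ_132:
gcd(11,12) = 1, so ℤ_11 × ℤ_12 ≅ ℤ_132 (CRT)

Yes, ℤ_11 × ℤ_12 ≅ ℤ_132


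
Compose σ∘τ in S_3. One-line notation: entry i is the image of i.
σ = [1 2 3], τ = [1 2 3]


σ∘τ: apply τ first, then σ
1 →τ 1 →σ 1
2 →τ 2 →σ 2
3 →τ 3 →σ 3

σ∘τ = [1 2 3]


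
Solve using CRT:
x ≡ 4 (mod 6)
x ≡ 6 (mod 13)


m₁ = 6, m₂ = 13, gcd = 1, so CRT applies. M = m₁·m₂ = 78
Let M₁ = M/m₁ = 13, M₂ = M/m₂ = 6
Find y₁ ≡ M₁⁻¹ (mod m₁): 13⁻¹ ≡ 1 (mod 6)
Find y₂ ≡ M₂⁻¹ (mod m₂): 6⁻¹ ≡ 11 (mod 13)
x = a₁·M₁·y₁ + a₂·M₂·y₂ = 4·13·1 + 6·6·11 = 448
Reduce mod 78: x ≡ 58
Check: 58 mod 6 = 4 ✓, 58 mod 13 = 6 ✓

x ≡ 58 (mod 78)


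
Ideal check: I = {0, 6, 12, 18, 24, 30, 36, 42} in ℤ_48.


Check ideal conditions for I = {0, 6, 12, 18, 24, 30, 36, 42} in ℤ_48:
(1) I is an additive subgroup? Yes
(2) For r ∈ ℤ_48 and a ∈ I: r·a ∈ I? Yes

Yes, I is an ideal of ℤ_48


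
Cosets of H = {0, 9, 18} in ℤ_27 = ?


H = {0, 9, 18}, |H| = 3
Number of cosets = |G|/|H| = 27/3 = 9
0 + H = {0, 9, 18}
1 + H = {1, 10, 19}
2 + H = {2, 11, 20}
3 + H = {3, 12, 21}
4 + H = {4, 13, 22}
5 + H = {5, 14, 23}
6 + H = {6, 15, 24}
7 + H = {7, 16, 25}
8 + H = {8, 17, 26}

Cosets: 0+H={0,9,18}; 1+H={1,10,19}; 2+H={2,11,20}; 3+H={3,12,21}; 4+H={4,13,22}; 5+H={5,14,23}; 6+H={6,15,24}; 7+H={7,16,25}; 8+H={8,17,26}


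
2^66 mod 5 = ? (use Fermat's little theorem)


Fermat's little theorem: if p is prime and gcd(a,p)=1, then a^(p-1) ≡ 1 (mod p)
p = 5 is prime, gcd(2,5) = 1
Reduce exponent: 66 mod 4 = 2
So 2^66 ≡ 2^2 (mod 5)
2^2 mod 5 = 4

2^66 ≡ 4 (mod 5)


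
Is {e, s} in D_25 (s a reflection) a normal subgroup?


H = {e, s} in D_25 (s a reflection)
r·s·r⁻¹ = sr⁻² ≠ s for n ≥ 3, so {e, s} is not closed under conjugation

No, not a normal subgroup


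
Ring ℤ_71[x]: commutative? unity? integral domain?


ℤ_71 is a field (n prime), so ℤ_71[x] is a commutative integral domain with unity
Commutative: Yes
Integral domain: Yes
Has unity: Yes

ℤ_71[x]: Commutative=Yes, Unity=Yes


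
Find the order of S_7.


|S_n| = n! (number of permutations of n symbols)
|S_7| = 7! = 5040

|S_7| = 5040


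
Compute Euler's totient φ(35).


Factor n: 35 = 5 × 7
φ(n) = n · ∏(1 - 1/p) over distinct primes p | n
φ(35) = 35 · (1 - 1/5) · (1 - 1/7) = 24

φ(35) = 24


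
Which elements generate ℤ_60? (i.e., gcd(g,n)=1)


g generates ℤ_n iff gcd(g,n) = 1
Prime factors of 60: 2, 3, 5
Generators are g ∈ {1,...,59} not divisible by any of these primes.
Generators: {1, 7, 11, 13, 17, 19, 23, 29, 31, 37, 41, 43, 47, 49, 53, 59}
Number of generators = φ(60) = 16

Generators of ℤ_60 = {1, 7, 11, 13, 17, 19, 23, 29, 31, 37, 41, 43, 47, 49, 53, 59}


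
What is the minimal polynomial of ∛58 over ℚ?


∛58 satisfies x³ - 58 = 0, irreducible over ℚ (no rational root; 58 is not a perfect cube)

Minimal polynomial: x³ - 58


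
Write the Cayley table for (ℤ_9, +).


Elements: {0, 1, 2, 3, 4, 5, 6, 7, 8}
Operation: addition mod 9
Entry (a, b) = (a + b) mod 9

Cayley table:
  | 0 | 1 | 2 | 3 | 4 | 5 | 6 | 7 | 8
0 | 0 | 1 | 2 | 3 | 4 | 5 | 6 | 7 | 8
1 | 1 | 2 | 3 | 4 | 5 | 6 | 7 | 8 | 0
2 | 2 | 3 | 4 | 5 | 6 | 7 | 8 | 0 | 1
3 | 3 | 4 | 5 | 6 | 7 | 8 | 0 | 1 | 2
4 | 4 | 5 | 6 | 7 | 8 | 0 | 1 | 2 | 3
5 | 5 | 6 | 7 | 8 | 0 | 1 | 2 | 3 | 4
6 | 6 | 7 | 8 | 0 | 1 | 2 | 3 | 4 | 5
7 | 7 | 8 | 0 | 1 | 2 | 3 | 4 | 5 | 6
8 | 8 | 0 | 1 | 2 | 3 | 4 | 5 | 6 | 7


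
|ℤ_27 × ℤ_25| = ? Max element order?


|ℤ_27 × ℤ_25| = 27 × 25 = 675
Max element order = lcm(27,25) = 675
Cyclic? Yes (gcd=1)

|ℤ_27×ℤ_25| = 675, max element order = 675


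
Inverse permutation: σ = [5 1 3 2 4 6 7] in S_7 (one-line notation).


To find σ⁻¹, swap domain and range:
σ(1) = 5 → σ⁻¹(5) = 1
σ(2) = 1 → σ⁻¹(1) = 2
σ(3) = 3 → σ⁻¹(3) = 3
σ(4) = 2 → σ⁻¹(2) = 4
σ(5) = 4 → σ⁻¹(4) = 5
σ(6) = 6 → σ⁻¹(6) = 6
σ(7) = 7 → σ⁻¹(7) = 7

σ⁻¹ = [2 4 3 5 1 6 7]


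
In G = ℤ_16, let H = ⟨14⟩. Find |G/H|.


|⟨14⟩| = n / gcd(14, 16) = 16 / 2 = 8
H is normal (ℤ_16 is abelian).
|G/H| = |G| / |H| = 16 / 8 = 2

|G/H| = 2


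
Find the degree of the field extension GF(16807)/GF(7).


GF(16807) = GF(7^5), so the extension degree is 5

[GF(16807)/GF(7)] = 5


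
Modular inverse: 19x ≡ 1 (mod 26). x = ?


Use the extended Euclidean algorithm to write 1 = 19·s + 26·t; then s mod 26 is the inverse.
Euclidean algorithm:
  19 = 0·26 + 19
  26 = 1·19 + 7
  19 = 2·7 + 5
  7 = 1·5 + 2
  5 = 2·2 + 1
  2 = 2·1 + 0
gcd(19,26) = 1
Back-substitution gives: 19·(11) + 26·(-8) = 1
So 19⁻¹ ≡ 11 ≡ 11 (mod 26)
Check: 19 × 11 = 209 ≡ 1 (mod 26) ✓

19⁻¹ ≡ 11 (mod 26)


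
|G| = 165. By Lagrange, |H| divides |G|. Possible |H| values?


Lagrange's theorem: |H| divides |G|
|G| = 165
Divisors of 165: 1, 3, 5, 11, 15, 33, 55, 165

Possible subgroup orders: {1, 3, 5, 11, 15, 33, 55, 165}


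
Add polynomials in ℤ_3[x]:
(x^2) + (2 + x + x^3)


Add coefficients mod 3:
x^0: 0 + 2 = 2 (mod 3)
x^1: 0 + 1 = 1 (mod 3)
x^2: 1 + 0 = 1 (mod 3)
x^3: 0 + 1 = 1 (mod 3)
Result: 2 + x + x^2 + x^3

f + g = 2 + x + x^2 + x^3


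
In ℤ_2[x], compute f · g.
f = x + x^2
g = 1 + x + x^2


Expand and collect like terms; reduce coefficients mod 2:
x^0: 0·1 = 0 ≡ 0 (mod 2)
x^1: 0·1 + 1·1 = 1 ≡ 1 (mod 2)
x^2: 0·1 + 1·1 + 1·1 = 2 ≡ 0 (mod 2)
x^3: 1·1 + 1·1 = 2 ≡ 0 (mod 2)
x^4: 1·1 = 1 ≡ 1 (mod 2)
Result: x + x^4

f · g = x + x^4


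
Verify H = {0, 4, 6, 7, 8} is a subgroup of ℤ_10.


Subgroup test for H = {0, 4, 6, 7, 8} in (ℤ_10, +):
(1) 0 ∈ H? Yes
(2) Closure: for all a,b ∈ H, (a+b) mod 10 ∈ H? No  [counterexample: 4 + 7 = 1 ∉ H]
(3) Inverses: for all a ∈ H, -a mod 10 ∈ H? No

No, H is not a subgroup of ℤ_10


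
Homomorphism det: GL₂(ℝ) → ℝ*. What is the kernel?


Kernel = preimage of identity
ker(det) = {A | det(A) = 1} = SL₂(ℝ)

ker(det) = SL₂(ℝ)


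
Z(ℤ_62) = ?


Z(G) = {g ∈ G | gx = xg for all x ∈ G}
ℤ_62 is abelian, so Z(G) = G

Z(ℤ_62) = ℤ_62


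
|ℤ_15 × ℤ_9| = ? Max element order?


|ℤ_15 × ℤ_9| = 15 × 9 = 135
Max element order = lcm(15,9) = 45
Cyclic? No (gcd=3)

|ℤ_15×ℤ_9| = 135, max element order = 45


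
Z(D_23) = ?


Z(G) = {g ∈ G | gx = xg for all x ∈ G}
For odd n, Z(D_n) = {e}: no nontrivial rotation commutes with all reflections

Z(D_23) = {e}


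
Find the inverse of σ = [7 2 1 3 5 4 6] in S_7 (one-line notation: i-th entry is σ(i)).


To find σ⁻¹, swap domain and range:
σ(1) = 7 → σ⁻¹(7) = 1
σ(2) = 2 → σ⁻¹(2) = 2
σ(3) = 1 → σ⁻¹(1) = 3
σ(4) = 3 → σ⁻¹(3) = 4
σ(5) = 5 → σ⁻¹(5) = 5
σ(6) = 4 → σ⁻¹(4) = 6
σ(7) = 6 → σ⁻¹(6) = 7

σ⁻¹ = [3 2 4 6 5 7 1]


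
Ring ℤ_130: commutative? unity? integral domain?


ℤ_130 is a commutative ring with unity 1; 130 = 2×65 is composite, so 2·65 ≡ 0 gives zero divisors (not an integral domain)
Commutative: Yes
Integral domain: No
Has unity: Yes

ℤ_130: Commutative=Yes, Unity=Yes


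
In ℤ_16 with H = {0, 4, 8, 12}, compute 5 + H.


5 + H = {5 + h (mod 16) : h ∈ H}
5+0=5, 5+4=9, 5+8=13, 5+12=1
5 + H = {1, 5, 9, 13} = 1 + H

5 + H = {1, 5, 9, 13}


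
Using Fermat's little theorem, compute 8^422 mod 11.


Fermat's little theorem: if p is prime and gcd(a,p)=1, then a^(p-1) ≡ 1 (mod p)
p = 11 is prime, gcd(8,11) = 1
Reduce exponent: 422 mod 10 = 2
So 8^422 ≡ 8^2 (mod 11)
8^2 mod 11 = 9

8^422 ≡ 9 (mod 11)


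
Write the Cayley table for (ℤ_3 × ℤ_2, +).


Elements: {(0,0), (0,1), (1,0), (1,1), (2,0), (2,1)}
Operation: componentwise addition mod (3, 2)
Entry (a, b) = ((a₁+b₁) mod 3, (a₂+b₂) mod 2)

Cayley table:
      | (0,0) | (0,1) | (1,0) | (1,1) | (2,0) | (2,1)
(0,0) | (0,0) | (0,1) | (1,0) | (1,1) | (2,0) | (2,1)
(0,1) | (0,1) | (0,0) | (1,1) | (1,0) | (2,1) | (2,0)
(1,0) | (1,0) | (1,1) | (2,0) | (2,1) | (0,0) | (0,1)
(1,1) | (1,1) | (1,0) | (2,1) | (2,0) | (0,1) | (0,0)
(2,0) | (2,0) | (2,1) | (0,0) | (0,1) | (1,0) | (1,1)
(2,1) | (2,1) | (2,0) | (0,1) | (0,0) | (1,1) | (1,0)


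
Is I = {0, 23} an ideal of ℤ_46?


Check ideal conditions for I = {0, 23} in ℤ_46:
(1) I is an additive subgroup? Yes
(2) For r ∈ ℤ_46 and a ∈ I: r·a ∈ I? Yes

Yes, I is an ideal of ℤ_46


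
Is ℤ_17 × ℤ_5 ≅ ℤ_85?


Comparing ℤ_17 × ℤ_5 and ℤ_85:
gcd(17,5) = 1, so ℤ_17 × ℤ_5 ≅ ℤ_85 (CRT)

Yes, ℤ_17 × ℤ_5 ≅ ℤ_85


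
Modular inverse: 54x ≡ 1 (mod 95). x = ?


Use the extended Euclidean algorithm to write 1 = 54·s + 95·t; then s mod 95 is the inverse.
Euclidean algorithm:
  54 = 0·95 + 54
  95 = 1·54 + 41
  54 = 1·41 + 13
  41 = 3·13 + 2
  13 = 6·2 + 1
  2 = 2·1 + 0
gcd(54,95) = 1
Back-substitution gives: 54·(44) + 95·(-25) = 1
So 54⁻¹ ≡ 44 ≡ 44 (mod 95)
Check: 54 × 44 = 2376 ≡ 1 (mod 95) ✓

54⁻¹ ≡ 44 (mod 95)


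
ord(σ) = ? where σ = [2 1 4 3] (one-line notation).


Cycle decomposition: (1 2) (3 4)
Cycle lengths: 2, 2
Order = lcm(2, 2) = 2

ord(σ) = 2


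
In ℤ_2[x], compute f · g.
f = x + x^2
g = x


Expand and collect like terms; reduce coefficients mod 2:
x^0: 0·0 = 0 ≡ 0 (mod 2)
x^1: 0·1 + 1·0 = 0 ≡ 0 (mod 2)
x^2: 1·1 + 1·0 = 1 ≡ 1 (mod 2)
x^3: 1·1 = 1 ≡ 1 (mod 2)
Result: x^2 + x^3

f · g = x^2 + x^3


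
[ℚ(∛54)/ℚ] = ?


∛54 has minimal polynomial x³ - 54 (irreducible over ℚ since 54 is not a perfect cube)

[ℚ(∛54)/ℚ] = 3


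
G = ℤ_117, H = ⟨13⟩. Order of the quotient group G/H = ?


|⟨13⟩| = n / gcd(13, 117) = 117 / 13 = 9
H is normal (ℤ_117 is abelian).
|G/H| = |G| / |H| = 117 / 9 = 13

|G/H| = 13


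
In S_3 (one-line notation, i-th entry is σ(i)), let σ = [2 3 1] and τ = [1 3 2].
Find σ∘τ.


σ∘τ: apply τ first, then σ
1 →τ 1 →σ 2
2 →τ 3 →σ 1
3 →τ 2 →σ 3

σ∘τ = [2 1 3]


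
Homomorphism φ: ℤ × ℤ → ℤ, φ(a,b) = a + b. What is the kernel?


Kernel = preimage of identity
ker(φ) = {(a,b) ∈ ℤ² | a+b = 0} = {(a,-a) | a ∈ ℤ}

ker(φ) = {(a,-a) | a ∈ ℤ}


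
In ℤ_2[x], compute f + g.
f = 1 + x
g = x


Add coefficients mod 2:
x^0: 1 + 0 = 1 (mod 2)
x^1: 1 + 1 = 0 (mod 2)
Result: 1

f + g = 1


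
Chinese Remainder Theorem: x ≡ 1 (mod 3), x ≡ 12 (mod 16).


m₁ = 3, m₂ = 16, gcd = 1, so CRT applies. M = m₁·m₂ = 48
Let M₁ = M/m₁ = 16, M₂ = M/m₂ = 3
Find y₁ ≡ M₁⁻¹ (mod m₁): 16⁻¹ ≡ 1 (mod 3)
Find y₂ ≡ M₂⁻¹ (mod m₂): 3⁻¹ ≡ 11 (mod 16)
x = a₁·M₁·y₁ + a₂·M₂·y₂ = 1·16·1 + 12·3·11 = 412
Reduce mod 48: x ≡ 28
Check: 28 mod 3 = 1 ✓, 28 mod 16 = 12 ✓

x ≡ 28 (mod 48)


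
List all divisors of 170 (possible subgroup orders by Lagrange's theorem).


Lagrange's theorem: |H| divides |G|
|G| = 170
Divisors of 170: 1, 2, 5, 10, 17, 34, 85, 170

Possible subgroup orders: {1, 2, 5, 10, 17, 34, 85, 170}


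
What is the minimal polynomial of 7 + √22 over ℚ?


Let α = 7 + √22. Then α - 7 = √22, so (α - 7)² = 22, giving α² - 14α + 27 = 0. Degree 2 and α ∉ ℚ, so this is the minimal polynomial.

Minimal polynomial: x² - 14x + 27


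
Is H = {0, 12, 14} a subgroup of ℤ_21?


Subgroup test for H = {0, 12, 14} in (ℤ_21, +):
(1) 0 ∈ H? Yes
(2) Closure: for all a,b ∈ H, (a+b) mod 21 ∈ H? No  [counterexample: 12 + 12 = 3 ∉ H]
(3) Inverses: for all a ∈ H, -a mod 21 ∈ H? No

No, H is not a subgroup of ℤ_21


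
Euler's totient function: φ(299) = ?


Factor n: 299 = 13 × 23
φ(n) = n · ∏(1 - 1/p) over distinct primes p | n
φ(299) = 299 · (1 - 1/13) · (1 - 1/23) = 264

φ(299) = 264


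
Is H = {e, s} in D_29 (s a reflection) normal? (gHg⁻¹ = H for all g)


H = {e, s} in D_29 (s a reflection)
r·s·r⁻¹ = sr⁻² ≠ s for n ≥ 3, so {e, s} is not closed under conjugation

No, not a normal subgroup


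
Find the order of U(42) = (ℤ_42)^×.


U(n) is the group of units mod n; |U(n)| = φ(n)
|U(42)| = φ(42) = 12

|U(42) = (ℤ_42)^×| = 12


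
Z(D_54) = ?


Z(G) = {g ∈ G | gx = xg for all x ∈ G}
For even n, Z(D_n) = {e, r^(n/2)}: the 180° rotation r^27 commutes with every reflection and rotation

Z(D_54) = {e, r^27}


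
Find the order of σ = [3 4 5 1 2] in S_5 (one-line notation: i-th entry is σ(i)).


Cycle decomposition: (1 3 5 2 4)
Cycle lengths: 5
Order = lcm(5) = 5

ord(σ) = 5


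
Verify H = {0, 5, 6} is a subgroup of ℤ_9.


Subgroup test for H = {0, 5, 6} in (ℤ_9, +):
(1) 0 ∈ H? Yes
(2) Closure: for all a,b ∈ H, (a+b) mod 9 ∈ H? No  [counterexample: 5 + 5 = 1 ∉ H]
(3) Inverses: for all a ∈ H, -a mod 9 ∈ H? No

No, H is not a subgroup of ℤ_9


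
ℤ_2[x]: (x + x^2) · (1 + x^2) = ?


Expand and collect like terms; reduce coefficients mod 2:
x^0: 0·1 = 0 ≡ 0 (mod 2)
x^1: 0·0 + 1·1 = 1 ≡ 1 (mod 2)
x^2: 0·1 + 1·0 + 1·1 = 1 ≡ 1 (mod 2)
x^3: 1·1 + 1·0 = 1 ≡ 1 (mod 2)
x^4: 1·1 = 1 ≡ 1 (mod 2)
Result: x + x^2 + x^3 + x^4

f · g = x + x^2 + x^3 + x^4


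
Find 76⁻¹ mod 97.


Use the extended Euclidean algorithm to write 1 = 76·s + 97·t; then s mod 97 is the inverse.
Euclidean algorithm:
  76 = 0·97 + 76
  97 = 1·76 + 21
  76 = 3·21 + 13
  21 = 1·13 + 8
  13 = 1·8 + 5
  8 = 1·5 + 3
  5 = 1·3 + 2
  3 = 1·2 + 1
  2 = 2·1 + 0
gcd(76,97) = 1
Back-substitution gives: 76·(-37) + 97·(29) = 1
So 76⁻¹ ≡ -37 ≡ 60 (mod 97)
Check: 76 × 60 = 4560 ≡ 1 (mod 97) ✓

76⁻¹ ≡ 60 (mod 97)


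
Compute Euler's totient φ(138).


Factor n: 138 = 2 × 3 × 23
φ(n) = n · ∏(1 - 1/p) over distinct primes p | n
φ(138) = 138 · (1 - 1/2) · (1 - 1/3) · (1 - 1/23) = 44

φ(138) = 44


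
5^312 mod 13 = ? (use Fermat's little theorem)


Fermat's little theorem: if p is prime and gcd(a,p)=1, then a^(p-1) ≡ 1 (mod p)
p = 13 is prime, gcd(5,13) = 1
Reduce exponent: 312 mod 12 = 0
So 5^312 ≡ 5^0 (mod 13)
5^0 = 1

5^312 ≡ 1 (mod 13)


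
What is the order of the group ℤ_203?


ℤ_n has n elements.

|ℤ_203| = 203


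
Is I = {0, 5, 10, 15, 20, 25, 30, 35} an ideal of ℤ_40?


Check ideal conditions for I = {0, 5, 10, 15, 20, 25, 30, 35} in ℤ_40:
(1) I is an additive subgroup? Yes
(2) For r ∈ ℤ_40 and a ∈ I: r·a ∈ I? Yes

Yes, I is an ideal of ℤ_40


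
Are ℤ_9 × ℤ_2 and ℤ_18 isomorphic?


Comparing ℤ_9 × ℤ_2 and ℤ_18:
gcd(9,2) = 1, so ℤ_9 × ℤ_2 ≅ ℤ_18 (CRT)

Yes, ℤ_9 × ℤ_2 ≅ ℤ_18


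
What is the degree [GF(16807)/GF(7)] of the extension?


GF(16807) = GF(7^5), so the extension degree is 5

[GF(16807)/GF(7)] = 5


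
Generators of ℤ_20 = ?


g generates ℤ_n iff gcd(g,n) = 1
Prime factors of 20: 2, 5
Generators are g ∈ {1,...,19} not divisible by any of these primes.
Generators: {1, 3, 7, 9, 11, 13, 17, 19}
Number of generators = φ(20) = 8

Generators of ℤ_20 = {1, 3, 7, 9, 11, 13, 17, 19}


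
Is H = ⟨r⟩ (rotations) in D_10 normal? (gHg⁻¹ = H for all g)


H = ⟨r⟩ (rotations) in D_10
The rotation subgroup ⟨r⟩ has index 2 in D_10, so it is normal

Yes, normal subgroup


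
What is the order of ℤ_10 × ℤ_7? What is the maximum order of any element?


|ℤ_10 × ℤ_7| = 10 × 7 = 70
Max element order = lcm(10,7) = 70
Cyclic? Yes (gcd=1)

|ℤ_10×ℤ_7| = 70, max element order = 70


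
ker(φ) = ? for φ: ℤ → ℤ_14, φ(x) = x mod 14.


Kernel = preimage of identity
ker(φ) = {x ∈ ℤ : x ≡ 0 (mod 14)} = 14ℤ = {0, ±14, ±28, ...}

ker(φ) = 14ℤ


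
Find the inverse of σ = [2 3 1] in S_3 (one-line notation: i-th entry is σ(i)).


To find σ⁻¹, swap domain and range:
σ(1) = 2 → σ⁻¹(2) = 1
σ(2) = 3 → σ⁻¹(3) = 2
σ(3) = 1 → σ⁻¹(1) = 3

σ⁻¹ = [3 1 2]


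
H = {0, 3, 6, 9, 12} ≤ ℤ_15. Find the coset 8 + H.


8 + H = {8 + h (mod 15) : h ∈ H}
8+0=8, 8+3=11, 8+6=14, 8+9=2, 8+12=5
8 + H = {2, 5, 8, 11, 14} = 2 + H

8 + H = {2, 5, 8, 11, 14}


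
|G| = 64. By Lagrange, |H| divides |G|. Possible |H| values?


Lagrange's theorem: |H| divides |G|
|G| = 64
Divisors of 64: 1, 2, 4, 8, 16, 32, 64

Possible subgroup orders: {1, 2, 4, 8, 16, 32, 64}


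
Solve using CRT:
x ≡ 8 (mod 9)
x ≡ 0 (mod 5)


m₁ = 9, m₂ = 5, gcd = 1, so CRT applies. M = m₁·m₂ = 45
Let M₁ = M/m₁ = 5, M₂ = M/m₂ = 9
Find y₁ ≡ M₁⁻¹ (mod m₁): 5⁻¹ ≡ 2 (mod 9)
Find y₂ ≡ M₂⁻¹ (mod m₂): 9⁻¹ ≡ 4 (mod 5)
x = a₁·M₁·y₁ + a₂·M₂·y₂ = 8·5·2 + 0·9·4 = 80
Reduce mod 45: x ≡ 35
Check: 35 mod 9 = 8 ✓, 35 mod 5 = 0 ✓

x ≡ 35 (mod 45)


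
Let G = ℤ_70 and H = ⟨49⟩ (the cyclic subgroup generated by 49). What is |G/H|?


|⟨49⟩| = n / gcd(49, 70) = 70 / 7 = 10
H is normal (ℤ_70 is abelian).
|G/H| = |G| / |H| = 70 / 10 = 7

|G/H| = 7


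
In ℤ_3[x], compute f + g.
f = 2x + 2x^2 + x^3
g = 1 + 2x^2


Add coefficients mod 3:
x^0: 0 + 1 = 1 (mod 3)
x^1: 2 + 0 = 2 (mod 3)
x^2: 2 + 2 = 1 (mod 3)
x^3: 1 + 0 = 1 (mod 3)
Result: 1 + 2x + x^2 + x^3

f + g = 1 + 2x + x^2 + x^3


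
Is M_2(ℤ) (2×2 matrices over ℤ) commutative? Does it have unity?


Matrix multiplication is non-commutative for n ≥ 2; the identity matrix I is the unity; singular matrices give zero divisors, so not an integral domain
Commutative: No
Integral domain: No
Has unity: Yes

M_2(ℤ) (2×2 matrices over ℤ): Commutative=No, Unity=Yes


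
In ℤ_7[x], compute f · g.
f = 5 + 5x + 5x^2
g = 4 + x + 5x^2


Expand and collect like terms; reduce coefficients mod 7:
x^0: 5·4 = 20 ≡ 6 (mod 7)
x^1: 5·1 + 5·4 = 25 ≡ 4 (mod 7)
x^2: 5·5 + 5·1 + 5·4 = 50 ≡ 1 (mod 7)
x^3: 5·5 + 5·1 = 30 ≡ 2 (mod 7)
x^4: 5·5 = 25 ≡ 4 (mod 7)
Result: 6 + 4x + x^2 + 2x^3 + 4x^4

f · g = 6 + 4x + x^2 + 2x^3 + 4x^4


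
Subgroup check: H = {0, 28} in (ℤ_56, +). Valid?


Subgroup test for H = {0, 28} in (ℤ_56, +):
(1) 0 ∈ H? Yes
(2) Closure: for all a,b ∈ H, (a+b) mod 56 ∈ H? Yes
(3) Inverses: for all a ∈ H, -a mod 56 ∈ H? Yes

Yes, H is a subgroup of ℤ_56


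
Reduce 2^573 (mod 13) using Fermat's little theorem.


Fermat's little theorem: if p is prime and gcd(a,p)=1, then a^(p-1) ≡ 1 (mod p)
p = 13 is prime, gcd(2,13) = 1
Reduce exponent: 573 mod 12 = 9
So 2^573 ≡ 2^9 (mod 13)
2^9 mod 13 = 5

2^573 ≡ 5 (mod 13)


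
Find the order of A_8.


|A_n| = n!/2 (even permutations)
|A_8| = 8!/2 = 40320/2 = 20160

|A_8| = 20160


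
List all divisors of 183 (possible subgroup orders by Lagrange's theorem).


Lagrange's theorem: |H| divides |G|
|G| = 183
Divisors of 183: 1, 3, 61, 183

Possible subgroup orders: {1, 3, 61, 183}


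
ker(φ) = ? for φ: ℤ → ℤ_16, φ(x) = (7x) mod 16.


Kernel = preimage of identity
ker(φ) = {x ∈ ℤ : 7x ≡ 0 (mod 16)}. gcd(7,16) = 1, so 7x ≡ 0 (mod 16) ⟺ x ≡ 0 (mod 16/1 = 16). Hence ker(φ) = 16ℤ

ker(φ) = 16ℤ


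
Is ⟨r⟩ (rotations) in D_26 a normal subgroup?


H = ⟨r⟩ (rotations) in D_26
The rotation subgroup ⟨r⟩ has index 2 in D_26, so it is normal

Yes, normal subgroup


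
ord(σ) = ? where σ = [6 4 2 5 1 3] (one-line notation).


Cycle decomposition: (1 6 3 2 4 5)
Cycle lengths: 6
Order = lcm(6) = 6

ord(σ) = 6


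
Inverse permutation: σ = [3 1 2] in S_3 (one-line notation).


To find σ⁻¹, swap domain and range:
σ(1) = 3 → σ⁻¹(3) = 1
σ(2) = 1 → σ⁻¹(1) = 2
σ(3) = 2 → σ⁻¹(2) = 3

σ⁻¹ = [2 3 1]


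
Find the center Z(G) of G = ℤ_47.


Z(G) = {g ∈ G | gx = xg for all x ∈ G}
ℤ_47 is abelian, so Z(G) = G

Z(ℤ_47) = ℤ_47


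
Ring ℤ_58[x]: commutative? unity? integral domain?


ℤ_58 has zero divisors (2·29 ≡ 0), and these lift to constant zero divisors in ℤ_58[x]; so not an integral domain
Commutative: Yes
Integral domain: No
Has unity: Yes

ℤ_58[x]: Commutative=Yes, Unity=Yes


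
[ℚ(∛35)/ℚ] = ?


∛35 has minimal polynomial x³ - 35 (irreducible over ℚ since 35 is not a perfect cube)

[ℚ(∛35)/ℚ] = 3


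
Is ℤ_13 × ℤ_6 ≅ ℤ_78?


Comparing ℤ_13 × ℤ_6 and ℤ_78:
gcd(13,6) = 1, so ℤ_13 × ℤ_6 ≅ ℤ_78 (CRT)

Yes, ℤ_13 × ℤ_6 ≅ ℤ_78


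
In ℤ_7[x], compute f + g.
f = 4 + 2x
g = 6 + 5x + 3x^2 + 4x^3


Add coefficients mod 7:
x^0: 4 + 6 = 3 (mod 7)
x^1: 2 + 5 = 0 (mod 7)
x^2: 0 + 3 = 3 (mod 7)
x^3: 0 + 4 = 4 (mod 7)
Result: 3 + 3x^2 + 4x^3

f + g = 3 + 3x^2 + 4x^3


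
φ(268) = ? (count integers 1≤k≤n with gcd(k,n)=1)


Factor n: 268 = 2^2 × 67
φ(n) = n · ∏(1 - 1/p) over distinct primes p | n
φ(268) = 268 · (1 - 1/2) · (1 - 1/67) = 132

φ(268) = 132


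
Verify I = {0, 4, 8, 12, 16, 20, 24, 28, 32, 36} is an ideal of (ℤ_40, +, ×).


Check ideal conditions for I = {0, 4, 8, 12, 16, 20, 24, 28, 32, 36} in ℤ_40:
(1) I is an additive subgroup? Yes
(2) For r ∈ ℤ_40 and a ∈ I: r·a ∈ I? Yes

Yes, I is an ideal of ℤ_40


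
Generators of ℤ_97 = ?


g generates ℤ_n iff gcd(g,n) = 1
Prime factors of 97: 97
Generators are g ∈ {1,...,96} not divisible by any of these primes.
Generators: {1, 2, 3, 4, 5, 6, 7, 8, 9, 10, 11, 12, 13, 14, 15, 16, 17, 18, 19, 20, 21, 22, 23, 24, 25, 26, 27, 28, 29, 30, 31, 32, 33, 34, 35, 36, 37, 38, 39, 40, 41, 42, 43, 44, 45, 46, 47, 48, 49, 50, 51, 52, 53, 54, 55, 56, 57, 58, 59, 60, 61, 62, 63, 64, 65, 66, 67, 68, 69, 70, 71, 72, 73, 74, 75, 76, 77, 78, 79, 80, 81, 82, 83, 84, 85, 86, 87, 88, 89, 90, 91, 92, 93, 94, 95, 96}
Number of generators = φ(97) = 96

Generators of ℤ_97 = {1, 2, 3, 4, 5, 6, 7, 8, 9, 10, 11, 12, 13, 14, 15, 16, 17, 18, 19, 20, 21, 22, 23, 24, 25, 26, 27, 28, 29, 30, 31, 32, 33, 34, 35, 36, 37, 38, 39, 40, 41, 42, 43, 44, 45, 46, 47, 48, 49, 50, 51, 52, 53, 54, 55, 56, 57, 58, 59, 60, 61, 62, 63, 64, 65, 66, 67, 68, 69, 70, 71, 72, 73, 74, 75, 76, 77, 78, 79, 80, 81, 82, 83, 84, 85, 86, 87, 88, 89, 90, 91, 92, 93, 94, 95, 96}


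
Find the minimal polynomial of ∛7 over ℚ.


∛7 satisfies x³ - 7 = 0, irreducible over ℚ (no rational root; 7 is not a perfect cube)

Minimal polynomial: x³ - 7


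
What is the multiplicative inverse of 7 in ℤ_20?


Use the extended Euclidean algorithm to write 1 = 7·s + 20·t; then s mod 20 is the inverse.
Euclidean algorithm:
  7 = 0·20 + 7
  20 = 2·7 + 6
  7 = 1·6 + 1
  6 = 6·1 + 0
gcd(7,20) = 1
Back-substitution gives: 7·(3) + 20·(-1) = 1
So 7⁻¹ ≡ 3 ≡ 3 (mod 20)
Check: 7 × 3 = 21 ≡ 1 (mod 20) ✓

7⁻¹ ≡ 3 (mod 20)


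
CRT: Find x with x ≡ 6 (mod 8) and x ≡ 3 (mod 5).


m₁ = 8, m₂ = 5, gcd = 1, so CRT applies. M = m₁·m₂ = 40
Let M₁ = M/m₁ = 5, M₂ = M/m₂ = 8
Find y₁ ≡ M₁⁻¹ (mod m₁): 5⁻¹ ≡ 5 (mod 8)
Find y₂ ≡ M₂⁻¹ (mod m₂): 8⁻¹ ≡ 2 (mod 5)
x = a₁·M₁·y₁ + a₂·M₂·y₂ = 6·5·5 + 3·8·2 = 198
Reduce mod 40: x ≡ 38
Check: 38 mod 8 = 6 ✓, 38 mod 5 = 3 ✓

x ≡ 38 (mod 40)


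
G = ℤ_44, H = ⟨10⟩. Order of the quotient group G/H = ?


|⟨10⟩| = n / gcd(10, 44) = 44 / 2 = 22
H is normal (ℤ_44 is abelian).
|G/H| = |G| / |H| = 44 / 22 = 2

|G/H| = 2


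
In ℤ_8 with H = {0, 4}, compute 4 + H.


4 + H = {4 + h (mod 8) : h ∈ H}
4+0=4, 4+4=0
4 + H = {0, 4} = 0 + H

4 + H = {0, 4}


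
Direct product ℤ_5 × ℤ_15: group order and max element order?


|ℤ_5 × ℤ_15| = 5 × 15 = 75
Max element order = lcm(5,15) = 15
Cyclic? No (gcd=5)

|ℤ_5×ℤ_15| = 75, max element order = 15


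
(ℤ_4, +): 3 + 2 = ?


Operation: addition mod 4
3 + 2 = (a + b) mod 4 with a = 3, b = 2

3 + 2 = 1


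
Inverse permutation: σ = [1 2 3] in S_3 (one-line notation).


To find σ⁻¹, swap domain and range:
σ(1) = 1 → σ⁻¹(1) = 1
σ(2) = 2 → σ⁻¹(2) = 2
σ(3) = 3 → σ⁻¹(3) = 3

σ⁻¹ = [1 2 3]


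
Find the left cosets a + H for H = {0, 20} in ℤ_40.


H = {0, 20}, |H| = 2
Number of cosets = |G|/|H| = 40/2 = 20
0 + H = {0, 20}
1 + H = {1, 21}
2 + H = {2, 22}
3 + H = {3, 23}
4 + H = {4, 24}
5 + H = {5, 25}
6 + H = {6, 26}
7 + H = {7, 27}
8 + H = {8, 28}
9 + H = {9, 29}
10 + H = {10, 30}
11 + H = {11, 31}
12 + H = {12, 32}
13 + H = {13, 33}
14 + H = {14, 34}
15 + H = {15, 35}
16 + H = {16, 36}
17 + H = {17, 37}
18 + H = {18, 38}
19 + H = {19, 39}

Cosets: 0+H={0,20}; 1+H={1,21}; 2+H={2,22}; 3+H={3,23}; 4+H={4,24}; 5+H={5,25}; 6+H={6,26}; 7+H={7,27}; 8+H={8,28}; 9+H={9,29}; 10+H={10,30}; 11+H={11,31}; 12+H={12,32}; 13+H={13,33}; 14+H={14,34}; 15+H={15,35}; 16+H={16,36}; 17+H={17,37}; 18+H={18,38}; 19+H={19,39}


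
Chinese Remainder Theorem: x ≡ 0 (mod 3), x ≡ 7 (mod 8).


m₁ = 3, m₂ = 8, gcd = 1, so CRT applies. M = m₁·m₂ = 24
Let M₁ = M/m₁ = 8, M₂ = M/m₂ = 3
Find y₁ ≡ M₁⁻¹ (mod m₁): 8⁻¹ ≡ 2 (mod 3)
Find y₂ ≡ M₂⁻¹ (mod m₂): 3⁻¹ ≡ 3 (mod 8)
x = a₁·M₁·y₁ + a₂·M₂·y₂ = 0·8·2 + 7·3·3 = 63
Reduce mod 24: x ≡ 15
Check: 15 mod 3 = 0 ✓, 15 mod 8 = 7 ✓

x ≡ 15 (mod 24)


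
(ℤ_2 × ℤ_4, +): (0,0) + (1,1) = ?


Operation: componentwise addition mod (2, 4)
(0,0) + (1,1) = ((a₁+b₁) mod 2, (a₂+b₂) mod 4) with a = (0,0), b = (1,1)

(0,0) + (1,1) = (1,1)


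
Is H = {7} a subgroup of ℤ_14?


Subgroup test for H = {7} in (ℤ_14, +):
(1) 0 ∈ H? No
(2) Closure: for all a,b ∈ H, (a+b) mod 14 ∈ H? No  [counterexample: 7 + 7 = 0 ∉ H]
(3) Inverses: for all a ∈ H, -a mod 14 ∈ H? Yes

No, H is not a subgroup of ℤ_14


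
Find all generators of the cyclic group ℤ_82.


g generates ℤ_n iff gcd(g,n) = 1
Prime factors of 82: 2, 41
Generators are g ∈ {1,...,81} not divisible by any of these primes.
Generators: {1, 3, 5, 7, 9, 11, 13, 15, 17, 19, 21, 23, 25, 27, 29, 31, 33, 35, 37, 39, 43, 45, 47, 49, 51, 53, 55, 57, 59, 61, 63, 65, 67, 69, 71, 73, 75, 77, 79, 81}
Number of generators = φ(82) = 40

Generators of ℤ_82 = {1, 3, 5, 7, 9, 11, 13, 15, 17, 19, 21, 23, 25, 27, 29, 31, 33, 35, 37, 39, 43, 45, 47, 49, 51, 53, 55, 57, 59, 61, 63, 65, 67, 69, 71, 73, 75, 77, 79, 81}


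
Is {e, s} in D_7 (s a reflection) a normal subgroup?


H = {e, s} in D_7 (s a reflection)
r·s·r⁻¹ = sr⁻² ≠ s for n ≥ 3, so {e, s} is not closed under conjugation

No, not a normal subgroup


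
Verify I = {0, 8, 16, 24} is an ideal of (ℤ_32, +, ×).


Check ideal conditions for I = {0, 8, 16, 24} in ℤ_32:
(1) I is an additive subgroup? Yes
(2) For r ∈ ℤ_32 and a ∈ I: r·a ∈ I? Yes

Yes, I is an ideal of ℤ_32


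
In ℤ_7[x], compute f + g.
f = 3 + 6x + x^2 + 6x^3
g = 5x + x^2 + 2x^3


Add coefficients mod 7:
x^0: 3 + 0 = 3 (mod 7)
x^1: 6 + 5 = 4 (mod 7)
x^2: 1 + 1 = 2 (mod 7)
x^3: 6 + 2 = 1 (mod 7)
Result: 3 + 4x + 2x^2 + x^3

f + g = 3 + 4x + 2x^2 + x^3


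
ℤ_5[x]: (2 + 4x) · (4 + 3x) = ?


Expand and collect like terms; reduce coefficients mod 5:
x^0: 2·4 = 8 ≡ 3 (mod 5)
x^1: 2·3 + 4·4 = 22 ≡ 2 (mod 5)
x^2: 4·3 = 12 ≡ 2 (mod 5)
Result: 3 + 2x + 2x^2

f · g = 3 + 2x + 2x^2


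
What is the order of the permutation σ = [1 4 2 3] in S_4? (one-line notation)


Cycle decomposition: (2 4 3)
Cycle lengths: 3
Order = lcm(3) = 3

ord(σ) = 3


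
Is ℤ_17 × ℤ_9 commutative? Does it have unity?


Direct product ring; commutative with unity (1,1); but (1,0)·(0,1) = (0,0) gives zero divisors, so not an integral domain
Commutative: Yes
Integral domain: No
Has unity: Yes

ℤ_17 × ℤ_9: Commutative=Yes, Unity=Yes


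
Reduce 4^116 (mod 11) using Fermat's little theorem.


Fermat's little theorem: if p is prime and gcd(a,p)=1, then a^(p-1) ≡ 1 (mod p)
p = 11 is prime, gcd(4,11) = 1
Reduce exponent: 116 mod 10 = 6
So 4^116 ≡ 4^6 (mod 11)
4^6 mod 11 = 4

4^116 ≡ 4 (mod 11)


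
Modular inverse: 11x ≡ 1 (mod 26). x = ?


Use the extended Euclidean algorithm to write 1 = 11·s + 26·t; then s mod 26 is the inverse.
Euclidean algorithm:
  11 = 0·26 + 11
  26 = 2·11 + 4
  11 = 2·4 + 3
  4 = 1·3 + 1
  3 = 3·1 + 0
gcd(11,26) = 1
Back-substitution gives: 11·(-7) + 26·(3) = 1
So 11⁻¹ ≡ -7 ≡ 19 (mod 26)
Check: 11 × 19 = 209 ≡ 1 (mod 26) ✓

11⁻¹ ≡ 19 (mod 26)


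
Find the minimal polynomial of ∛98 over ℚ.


∛98 satisfies x³ - 98 = 0, irreducible over ℚ (no rational root; 98 is not a perfect cube)

Minimal polynomial: x³ - 98


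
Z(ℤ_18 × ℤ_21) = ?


Z(G) = {g ∈ G | gx = xg for all x ∈ G}
Direct product of abelian groups is abelian, so Z(G) = G

Z(ℤ_18 × ℤ_21) = ℤ_18 × ℤ_21


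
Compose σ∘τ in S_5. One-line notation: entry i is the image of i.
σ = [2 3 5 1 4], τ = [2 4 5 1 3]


σ∘τ: apply τ first, then σ
1 →τ 2 →σ 3
2 →τ 4 →σ 1
3 →τ 5 →σ 4
4 →τ 1 →σ 2
5 →τ 3 →σ 5

σ∘τ = [3 1 4 2 5]


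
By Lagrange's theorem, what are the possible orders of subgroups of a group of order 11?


Lagrange's theorem: |H| divides |G|
|G| = 11
Divisors of 11: 1, 11

Possible subgroup orders: {1, 11}


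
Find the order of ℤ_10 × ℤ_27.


|A × B| = |A| · |B|
|ℤ_10 × ℤ_27| = 10 × 27 = 270

|ℤ_10 × ℤ_27| = 270


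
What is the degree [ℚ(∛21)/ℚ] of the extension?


∛21 has minimal polynomial x³ - 21 (irreducible over ℚ since 21 is not a perfect cube)

[ℚ(∛21)/ℚ] = 3


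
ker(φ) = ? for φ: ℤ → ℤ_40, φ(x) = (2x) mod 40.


Kernel = preimage of identity
ker(φ) = {x ∈ ℤ : 2x ≡ 0 (mod 40)}. gcd(2,40) = 2, so 2x ≡ 0 (mod 40) ⟺ x ≡ 0 (mod 40/2 = 20). Hence ker(φ) = 20ℤ

ker(φ) = 20ℤ


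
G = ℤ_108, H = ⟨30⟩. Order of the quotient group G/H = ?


|⟨30⟩| = n / gcd(30, 108) = 108 / 6 = 18
H is normal (ℤ_108 is abelian).
|G/H| = |G| / |H| = 108 / 18 = 6

|G/H| = 6


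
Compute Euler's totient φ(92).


Factor n: 92 = 2^2 × 23
φ(n) = n · ∏(1 - 1/p) over distinct primes p | n
φ(92) = 92 · (1 - 1/2) · (1 - 1/23) = 44

φ(92) = 44


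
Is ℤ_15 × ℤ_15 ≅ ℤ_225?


Comparing ℤ_15 × ℤ_15 and ℤ_225:
gcd(15,15) = 15 ≠ 1. Max element order in ℤ_15×ℤ_15 is lcm(15,15) = 15 < 225, so it has no element of order 225

No, ℤ_15 × ℤ_15 ≇ ℤ_225


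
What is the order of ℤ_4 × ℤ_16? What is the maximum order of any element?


|ℤ_4 × ℤ_16| = 4 × 16 = 64
Max element order = lcm(4,16) = 16
Cyclic? No (gcd=4)

|ℤ_4×ℤ_16| = 64, max element order = 16


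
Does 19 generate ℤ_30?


g generates ℤ_n iff gcd(g, n) = 1
gcd(19, 30) = 1
Since gcd = 1, 19 is a generator.

Yes, 19 generates ℤ_30


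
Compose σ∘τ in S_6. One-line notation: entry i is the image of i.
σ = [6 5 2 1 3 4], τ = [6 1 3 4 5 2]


σ∘τ: apply τ first, then σ
1 →τ 6 →σ 4
2 →τ 1 →σ 6
3 →τ 3 →σ 2
4 →τ 4 →σ 1
5 →τ 5 →σ 3
6 →τ 2 →σ 5

σ∘τ = [4 6 2 1 3 5]


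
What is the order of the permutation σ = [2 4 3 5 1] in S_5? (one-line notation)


Cycle decomposition: (1 2 4 5)
Cycle lengths: 4
Order = lcm(4) = 4

ord(σ) = 4


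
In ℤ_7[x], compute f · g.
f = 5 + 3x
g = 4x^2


Expand and collect like terms; reduce coefficients mod 7:
x^0: 5·0 = 0 ≡ 0 (mod 7)
x^1: 5·0 + 3·0 = 0 ≡ 0 (mod 7)
x^2: 5·4 + 3·0 = 20 ≡ 6 (mod 7)
x^3: 3·4 = 12 ≡ 5 (mod 7)
Result: 6x^2 + 5x^3

f · g = 6x^2 + 5x^3


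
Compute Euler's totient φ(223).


Factor n: 223 = 223
φ(n) = n · ∏(1 - 1/p) over distinct primes p | n
φ(223) = 223 · (1 - 1/223) = 222

φ(223) = 222


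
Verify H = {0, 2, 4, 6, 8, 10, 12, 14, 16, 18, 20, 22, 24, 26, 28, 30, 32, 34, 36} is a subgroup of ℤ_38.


Subgroup test for H = {0, 2, 4, 6, 8, 10, 12, 14, 16, 18, 20, 22, 24, 26, 28, 30, 32, 34, 36} in (ℤ_38, +):
(1) 0 ∈ H? Yes
(2) Closure: for all a,b ∈ H, (a+b) mod 38 ∈ H? Yes
(3) Inverses: for all a ∈ H, -a mod 38 ∈ H? Yes

Yes, H is a subgroup of ℤ_38


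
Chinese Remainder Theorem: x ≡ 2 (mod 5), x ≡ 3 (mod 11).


m₁ = 5, m₂ = 11, gcd = 1, so CRT applies. M = m₁·m₂ = 55
Let M₁ = M/m₁ = 11, M₂ = M/m₂ = 5
Find y₁ ≡ M₁⁻¹ (mod m₁): 11⁻¹ ≡ 1 (mod 5)
Find y₂ ≡ M₂⁻¹ (mod m₂): 5⁻¹ ≡ 9 (mod 11)
x = a₁·M₁·y₁ + a₂·M₂·y₂ = 2·11·1 + 3·5·9 = 157
Reduce mod 55: x ≡ 47
Check: 47 mod 5 = 2 ✓, 47 mod 11 = 3 ✓

x ≡ 47 (mod 55)
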